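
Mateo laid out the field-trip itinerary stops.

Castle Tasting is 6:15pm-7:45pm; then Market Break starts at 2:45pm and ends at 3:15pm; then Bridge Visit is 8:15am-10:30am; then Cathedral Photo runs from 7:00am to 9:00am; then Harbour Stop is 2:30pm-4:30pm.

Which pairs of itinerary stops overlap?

Check each pair: they overlap iff neither finishes before the other starts.
Sorted by start: Cathedral Photo, Bridge Visit, Harbour Stop, Market Break, Castle Tasting.
Bridge Visit starts before Cathedral Photo ends → Cathedral Photo and Bridge Visit overlap.
Harbour Stop starts after Cathedral Photo ends; Cathedral Photo is clear from here.
Harbour Stop starts after Bridge Visit ends; Bridge Visit is clear from here.
Market Break starts before Harbour Stop ends → Harbour Stop and Market Break overlap.
Castle Tasting starts after Harbour Stop ends.
Castle Tasting starts after Market Break ends.

Bridge Visit & Cathedral Photo, Harbour Stop & Market Break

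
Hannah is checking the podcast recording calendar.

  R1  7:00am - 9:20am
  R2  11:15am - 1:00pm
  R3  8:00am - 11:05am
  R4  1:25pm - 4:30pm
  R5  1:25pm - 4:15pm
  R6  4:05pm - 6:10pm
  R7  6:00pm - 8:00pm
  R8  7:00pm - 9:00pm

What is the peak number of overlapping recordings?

3

Sort all start/end points and keep a running count:
7:00am start R1 → 1
8:00am start R3 → 2
9:20am end R1 → 1
11:05am end R3 → 0
11:15am start R2 → 1
1:00pm end R2 → 0
1:25pm start R4 → 1
1:25pm start R5 → 2
4:05pm start R6 → 3
4:15pm end R5 → 2
4:30pm end R4 → 1
6:00pm start R7 → 2
6:10pm end R6 → 1
7:00pm start R8 → 2
8:00pm end R7 → 1
9:00pm end R8 → 0
Peak is 3, at 4:05pm (R4, R5, R6).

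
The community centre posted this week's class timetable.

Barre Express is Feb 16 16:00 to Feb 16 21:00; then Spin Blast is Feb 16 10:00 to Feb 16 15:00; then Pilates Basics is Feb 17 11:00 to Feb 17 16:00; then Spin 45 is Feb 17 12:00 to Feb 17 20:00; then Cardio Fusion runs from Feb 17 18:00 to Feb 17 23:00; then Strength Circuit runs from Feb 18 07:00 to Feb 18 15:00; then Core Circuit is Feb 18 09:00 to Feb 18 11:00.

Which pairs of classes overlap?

Sorted by start: Spin Blast, Barre Express, Pilates Basics, Spin 45, Cardio Fusion, Strength Circuit, Core Circuit.
Barre Express starts after Spin Blast ends — done with Spin Blast.
Pilates Basics starts after Barre Express ends — done with Barre Express.
Spin 45 starts before Pilates Basics ends → Pilates Basics and Spin 45 overlap.
Cardio Fusion starts after Pilates Basics ends — done with Pilates Basics.
Cardio Fusion starts before Spin 45 ends → Spin 45 and Cardio Fusion overlap.
Strength Circuit starts after Spin 45 ends — done with Spin 45.
Strength Circuit starts after Cardio Fusion ends — done with Cardio Fusion.
Core Circuit starts before Strength Circuit ends → Strength Circuit and Core Circuit overlap.

Cardio Fusion & Spin 45, Core Circuit & Strength Circuit, Pilates Basics & Spin 45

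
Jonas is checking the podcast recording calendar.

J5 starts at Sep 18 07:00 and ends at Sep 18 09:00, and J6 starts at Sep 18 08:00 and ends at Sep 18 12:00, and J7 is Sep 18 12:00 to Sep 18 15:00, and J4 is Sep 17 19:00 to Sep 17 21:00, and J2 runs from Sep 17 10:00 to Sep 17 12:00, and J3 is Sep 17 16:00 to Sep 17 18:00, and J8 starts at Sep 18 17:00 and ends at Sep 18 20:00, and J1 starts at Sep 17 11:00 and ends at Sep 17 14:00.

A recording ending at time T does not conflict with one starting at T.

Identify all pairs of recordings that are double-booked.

J1 & J2, J5 & J6

Sorted by start: J2, J1, J3, J4, J5, J6, J7, J8.
J1 starts before J2 ends → J2 and J1 overlap.
J3 starts after J2 ends; J2 is clear from here.
J3 starts after J1 ends; J1 is clear from here.
J4 starts after J3 ends; J3 is clear from here.
J5 starts after J4 ends; J4 is clear from here.
J6 starts before J5 ends → J5 and J6 overlap.
J7 starts after J5 ends; J5 is clear from here.
J7 starts exactly when J6 ends (back-to-back, no overlap); J6 is clear from here.
J8 starts after J7 ends.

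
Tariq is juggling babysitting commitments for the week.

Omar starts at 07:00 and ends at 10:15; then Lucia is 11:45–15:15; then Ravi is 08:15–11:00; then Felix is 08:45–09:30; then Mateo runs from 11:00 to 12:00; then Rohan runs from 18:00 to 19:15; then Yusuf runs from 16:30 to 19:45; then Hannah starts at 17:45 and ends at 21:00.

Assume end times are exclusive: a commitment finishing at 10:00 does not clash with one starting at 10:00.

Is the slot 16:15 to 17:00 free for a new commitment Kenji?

No — it overlaps Yusuf

Omar: ends 10:15 at or before Kenji starts 16:15 → clear.
Ravi: ends 11:00 at or before Kenji starts 16:15 → clear.
Felix: ends 09:30 at or before Kenji starts 16:15 → clear.
Mateo: ends 12:00 at or before Kenji starts 16:15 → clear.
Lucia: ends 15:15 at or before Kenji starts 16:15 → clear.
Yusuf: starts 16:30 before Kenji ends 17:00, and ends 19:45 after Kenji starts 16:15 → overlap.
Hannah: starts 17:45 at or after Kenji ends 17:00 → clear.
Rohan: starts 18:00 at or after Kenji ends 17:00 → clear.
Kenji overlaps Yusuf.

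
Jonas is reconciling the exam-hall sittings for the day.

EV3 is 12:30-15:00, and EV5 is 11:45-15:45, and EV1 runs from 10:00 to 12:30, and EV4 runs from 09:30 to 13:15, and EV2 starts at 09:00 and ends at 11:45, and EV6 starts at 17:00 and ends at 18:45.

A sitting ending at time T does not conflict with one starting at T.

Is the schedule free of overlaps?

No

Sorted by start: EV2, EV4, EV1, EV5, EV3, EV6.
EV4 starts before EV2 ends → EV2 and EV4 overlap.
That's a conflict, so the schedule is not conflict-free.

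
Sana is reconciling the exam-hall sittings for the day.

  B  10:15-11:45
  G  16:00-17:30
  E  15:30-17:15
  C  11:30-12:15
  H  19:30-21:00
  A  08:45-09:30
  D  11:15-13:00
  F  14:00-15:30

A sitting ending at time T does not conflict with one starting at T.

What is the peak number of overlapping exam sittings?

3

Sort all start/end points and keep a running count:
08:45 start A → 1
09:30 end A → 0
10:15 start B → 1
11:15 start D → 2
11:30 start C → 3
11:45 end B → 2
12:15 end C → 1
13:00 end D → 0
14:00 start F → 1
15:30 end F → 0
15:30 start E → 1
16:00 start G → 2
17:15 end E → 1
17:30 end G → 0
19:30 start H → 1
21:00 end H → 0
Peak is 3, at 11:30 (B, C, D).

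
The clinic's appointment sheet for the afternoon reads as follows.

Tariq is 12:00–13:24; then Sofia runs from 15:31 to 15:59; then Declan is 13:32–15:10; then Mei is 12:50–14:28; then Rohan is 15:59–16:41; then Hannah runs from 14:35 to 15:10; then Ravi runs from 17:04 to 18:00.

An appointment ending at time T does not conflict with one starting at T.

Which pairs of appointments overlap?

Two intervals overlap when each starts before the other ends.
Sorted by start: Tariq, Mei, Declan, Hannah, Sofia, Rohan, Ravi.
Mei starts before Tariq ends → Tariq and Mei overlap.
Declan starts after Tariq ends — done with Tariq.
Declan starts before Mei ends → Mei and Declan overlap.
Hannah starts after Mei ends — done with Mei.
Hannah starts before Declan ends → Declan and Hannah overlap.
Sofia starts after Declan ends — done with Declan.
Sofia starts after Hannah ends — done with Hannah.
Rohan starts exactly when Sofia ends (back-to-back, no overlap) — done with Sofia.
Ravi starts after Rohan ends.

Declan & Hannah, Declan & Mei, Mei & Tariq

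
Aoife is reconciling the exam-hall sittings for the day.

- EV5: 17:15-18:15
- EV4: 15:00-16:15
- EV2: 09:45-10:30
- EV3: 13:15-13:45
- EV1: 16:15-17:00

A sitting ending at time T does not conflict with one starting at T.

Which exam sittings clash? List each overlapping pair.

no conflicts

Check each pair: they overlap iff neither finishes before the other starts.
Sorted by start: EV2, EV3, EV4, EV1, EV5.
EV3 starts after EV2 ends; EV2 is clear from here.
EV4 starts after EV3 ends; EV3 is clear from here.
EV1 starts exactly when EV4 ends (back-to-back, no overlap); EV4 is clear from here.
EV5 starts after EV1 ends.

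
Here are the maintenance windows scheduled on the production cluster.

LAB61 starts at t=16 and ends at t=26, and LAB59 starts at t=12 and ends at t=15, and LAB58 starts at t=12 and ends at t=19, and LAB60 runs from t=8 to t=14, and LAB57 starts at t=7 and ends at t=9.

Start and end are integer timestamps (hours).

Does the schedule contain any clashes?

Sorted by start: LAB57, LAB60, LAB58, LAB59, LAB61.
LAB60 starts before LAB57 ends → LAB57 and LAB60 overlap.
That's a conflict, so the schedule is not conflict-free.

Yes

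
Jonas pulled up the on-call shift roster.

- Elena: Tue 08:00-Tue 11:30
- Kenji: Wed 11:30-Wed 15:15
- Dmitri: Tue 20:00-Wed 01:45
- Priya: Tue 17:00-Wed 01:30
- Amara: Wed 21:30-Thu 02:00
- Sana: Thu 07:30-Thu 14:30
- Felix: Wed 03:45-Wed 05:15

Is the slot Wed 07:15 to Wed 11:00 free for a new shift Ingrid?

Yes — the slot is free

Elena: ends Tue 11:30 at or before Ingrid starts Wed 07:15 → clear.
Priya: ends Wed 01:30 at or before Ingrid starts Wed 07:15 → clear.
Dmitri: ends Wed 01:45 at or before Ingrid starts Wed 07:15 → clear.
Felix: ends Wed 05:15 at or before Ingrid starts Wed 07:15 → clear.
Kenji: starts Wed 11:30 at or after Ingrid ends Wed 11:00 → clear.
Amara: starts Wed 21:30 at or after Ingrid ends Wed 11:00 → clear.
Sana: starts Thu 07:30 at or after Ingrid ends Wed 11:00 → clear.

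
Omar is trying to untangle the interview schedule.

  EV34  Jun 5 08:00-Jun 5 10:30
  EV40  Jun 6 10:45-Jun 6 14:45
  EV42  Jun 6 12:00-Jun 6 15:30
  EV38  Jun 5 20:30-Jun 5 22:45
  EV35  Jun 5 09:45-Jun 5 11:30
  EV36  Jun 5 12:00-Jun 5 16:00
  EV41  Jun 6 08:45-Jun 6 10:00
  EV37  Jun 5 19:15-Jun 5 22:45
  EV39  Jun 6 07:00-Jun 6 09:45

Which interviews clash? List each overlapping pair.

Two intervals overlap when each starts before the other ends.
Sorted by start: EV34, EV35, EV36, EV37, EV38, EV39, EV41, EV40, EV42.
EV35 starts before EV34 ends → EV34 and EV35 overlap.
EV36 starts after EV34 ends, so EV34 has no further overlaps.
EV36 starts after EV35 ends, so EV35 has no further overlaps.
EV37 starts after EV36 ends, so EV36 has no further overlaps.
EV38 starts before EV37 ends → EV37 and EV38 overlap.
EV39 starts after EV37 ends, so EV37 has no further overlaps.
EV39 starts after EV38 ends, so EV38 has no further overlaps.
EV41 starts before EV39 ends → EV39 and EV41 overlap.
EV40 starts after EV39 ends, so EV39 has no further overlaps.
EV40 starts after EV41 ends, so EV41 has no further overlaps.
EV42 starts before EV40 ends → EV40 and EV42 overlap.

EV34 & EV35, EV37 & EV38, EV39 & EV41, EV40 & EV42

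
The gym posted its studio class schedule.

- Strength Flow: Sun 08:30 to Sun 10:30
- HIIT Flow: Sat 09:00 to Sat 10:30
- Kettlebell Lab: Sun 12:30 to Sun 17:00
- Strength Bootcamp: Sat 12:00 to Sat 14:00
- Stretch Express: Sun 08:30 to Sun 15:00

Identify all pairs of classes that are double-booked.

Kettlebell Lab & Stretch Express, Strength Flow & Stretch Express

Check each pair: they overlap iff neither finishes before the other starts.
Sorted by start: HIIT Flow, Strength Bootcamp, Strength Flow, Stretch Express, Kettlebell Lab.
Strength Bootcamp starts after HIIT Flow ends, so HIIT Flow has no further overlaps.
Strength Flow starts after Strength Bootcamp ends, so Strength Bootcamp has no further overlaps.
Stretch Express starts before Strength Flow ends → Strength Flow and Stretch Express overlap.
Kettlebell Lab starts after Strength Flow ends.
Kettlebell Lab starts before Stretch Express ends → Stretch Express and Kettlebell Lab overlap.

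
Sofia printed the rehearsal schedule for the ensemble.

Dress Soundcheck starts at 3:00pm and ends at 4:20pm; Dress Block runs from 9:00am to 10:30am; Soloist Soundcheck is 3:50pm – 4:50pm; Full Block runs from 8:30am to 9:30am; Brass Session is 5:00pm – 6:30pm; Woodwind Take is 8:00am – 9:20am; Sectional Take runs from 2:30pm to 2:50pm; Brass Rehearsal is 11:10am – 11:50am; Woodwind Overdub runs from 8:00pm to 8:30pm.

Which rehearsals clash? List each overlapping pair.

Dress Block & Full Block, Dress Block & Woodwind Take, Dress Soundcheck & Soloist Soundcheck, Full Block & Woodwind Take

Sorted by start: Woodwind Take, Full Block, Dress Block, Brass Rehearsal, Sectional Take, Dress Soundcheck, Soloist Soundcheck, Brass Session, Woodwind Overdub.
Full Block starts before Woodwind Take ends → Woodwind Take and Full Block overlap.
Dress Block starts before Woodwind Take ends → Woodwind Take and Dress Block overlap.
Brass Rehearsal starts after Woodwind Take ends; Woodwind Take is clear from here.
Dress Block starts before Full Block ends → Full Block and Dress Block overlap.
Brass Rehearsal starts after Full Block ends; Full Block is clear from here.
Brass Rehearsal starts after Dress Block ends; Dress Block is clear from here.
Sectional Take starts after Brass Rehearsal ends; Brass Rehearsal is clear from here.
Dress Soundcheck starts after Sectional Take ends; Sectional Take is clear from here.
Soloist Soundcheck starts before Dress Soundcheck ends → Dress Soundcheck and Soloist Soundcheck overlap.
Brass Session starts after Dress Soundcheck ends; Dress Soundcheck is clear from here.
Brass Session starts after Soloist Soundcheck ends; Soloist Soundcheck is clear from here.
Woodwind Overdub starts after Brass Session ends.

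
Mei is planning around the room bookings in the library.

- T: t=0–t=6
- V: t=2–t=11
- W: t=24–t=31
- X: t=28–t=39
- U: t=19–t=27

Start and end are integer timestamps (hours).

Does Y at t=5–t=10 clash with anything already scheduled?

Yes — it overlaps T, V

T: starts t=0 before Y ends t=10, and ends t=6 after Y starts t=5 → overlap.
V: starts t=2 before Y ends t=10, and ends t=11 after Y starts t=5 → overlap.
U: starts t=19 at or after Y ends t=10 → clear.
W: starts t=24 at or after Y ends t=10 → clear.
X: starts t=28 at or after Y ends t=10 → clear.
Y overlaps T, V.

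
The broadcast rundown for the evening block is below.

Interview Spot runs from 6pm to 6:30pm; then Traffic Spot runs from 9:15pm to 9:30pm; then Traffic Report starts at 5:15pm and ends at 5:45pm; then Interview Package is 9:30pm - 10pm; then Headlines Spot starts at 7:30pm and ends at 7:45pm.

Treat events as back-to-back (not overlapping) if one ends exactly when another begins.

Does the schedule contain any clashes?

Sorted by start: Traffic Report, Interview Spot, Headlines Spot, Traffic Spot, Interview Package.
Interview Spot starts after Traffic Report ends — done with Traffic Report.
Headlines Spot starts after Interview Spot ends — done with Interview Spot.
Traffic Spot starts after Headlines Spot ends — done with Headlines Spot.
Interview Package starts exactly when Traffic Spot ends (back-to-back, no overlap).
Every pair is clear; the schedule has no overlaps.

No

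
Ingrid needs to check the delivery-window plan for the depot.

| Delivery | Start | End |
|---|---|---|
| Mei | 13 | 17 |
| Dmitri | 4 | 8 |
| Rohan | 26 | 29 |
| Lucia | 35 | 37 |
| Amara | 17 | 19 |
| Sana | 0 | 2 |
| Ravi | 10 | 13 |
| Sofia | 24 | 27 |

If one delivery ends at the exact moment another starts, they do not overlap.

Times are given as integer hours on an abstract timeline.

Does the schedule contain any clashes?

Check each pair: they overlap iff neither finishes before the other starts.
Sorted by start: Sana, Dmitri, Ravi, Mei, Amara, Sofia, Rohan, Lucia.
Dmitri starts after Sana ends — done with Sana.
Ravi starts after Dmitri ends — done with Dmitri.
Mei starts exactly when Ravi ends (back-to-back, no overlap) — done with Ravi.
Amara starts exactly when Mei ends (back-to-back, no overlap) — done with Mei.
Sofia starts after Amara ends — done with Amara.
Rohan starts before Sofia ends → Sofia and Rohan overlap.
That's a conflict, so the schedule is not conflict-free.

Yes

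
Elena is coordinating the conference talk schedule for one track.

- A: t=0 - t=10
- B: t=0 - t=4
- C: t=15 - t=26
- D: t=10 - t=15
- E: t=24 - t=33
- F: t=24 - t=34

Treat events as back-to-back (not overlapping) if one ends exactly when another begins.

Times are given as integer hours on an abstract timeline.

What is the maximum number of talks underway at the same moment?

Sort all start/end points and keep a running count:
t=0 start A → 1
t=0 start B → 2
t=4 end B → 1
t=10 end A → 0
t=10 start D → 1
t=15 end D → 0
t=15 start C → 1
t=24 start E → 2
t=24 start F → 3
t=26 end C → 2
t=33 end E → 1
t=34 end F → 0
Peak is 3, at t=24 (C, E, F).

3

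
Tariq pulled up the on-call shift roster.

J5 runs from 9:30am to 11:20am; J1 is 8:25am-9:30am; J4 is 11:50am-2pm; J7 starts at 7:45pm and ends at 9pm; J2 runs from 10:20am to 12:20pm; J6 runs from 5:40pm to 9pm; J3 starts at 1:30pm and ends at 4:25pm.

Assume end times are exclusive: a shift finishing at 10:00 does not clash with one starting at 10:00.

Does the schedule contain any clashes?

Yes

Sorted by start: J1, J5, J2, J4, J3, J6, J7.
J5 starts exactly when J1 ends (back-to-back, no overlap); J1 is clear from here.
J2 starts before J5 ends → J5 and J2 overlap.
That's a conflict, so the schedule is not conflict-free.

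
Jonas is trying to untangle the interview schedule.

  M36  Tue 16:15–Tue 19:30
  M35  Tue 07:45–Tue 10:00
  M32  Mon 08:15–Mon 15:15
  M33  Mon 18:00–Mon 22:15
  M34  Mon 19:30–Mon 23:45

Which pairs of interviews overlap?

Sorted by start: M32, M33, M34, M35, M36.
M33 starts after M32 ends — done with M32.
M34 starts before M33 ends → M33 and M34 overlap.
M35 starts after M33 ends — done with M33.
M35 starts after M34 ends — done with M34.
M36 starts after M35 ends.

M33 & M34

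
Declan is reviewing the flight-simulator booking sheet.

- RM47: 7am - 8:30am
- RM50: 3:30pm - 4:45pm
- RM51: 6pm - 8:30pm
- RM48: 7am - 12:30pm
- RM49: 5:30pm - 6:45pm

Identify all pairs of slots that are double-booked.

RM47 & RM48, RM49 & RM51

Check each pair: they overlap iff neither finishes before the other starts.
Sorted by start: RM47, RM48, RM50, RM49, RM51.
RM48 starts before RM47 ends → RM47 and RM48 overlap.
RM50 starts after RM47 ends, so nothing later overlaps RM47 either.
RM50 starts after RM48 ends, so nothing later overlaps RM48 either.
RM49 starts after RM50 ends, so nothing later overlaps RM50 either.
RM51 starts before RM49 ends → RM49 and RM51 overlap.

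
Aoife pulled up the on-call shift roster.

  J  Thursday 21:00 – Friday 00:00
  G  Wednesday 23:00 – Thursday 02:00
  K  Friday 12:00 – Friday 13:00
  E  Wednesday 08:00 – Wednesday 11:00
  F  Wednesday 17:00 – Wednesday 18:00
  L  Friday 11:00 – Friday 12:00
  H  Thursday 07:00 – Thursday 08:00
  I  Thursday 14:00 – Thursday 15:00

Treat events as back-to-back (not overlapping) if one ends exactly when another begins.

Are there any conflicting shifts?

Two intervals overlap when each starts before the other ends.
Sorted by start: E, F, G, H, I, J, L, K.
F starts after E ends; E is clear from here.
G starts after F ends; F is clear from here.
H starts after G ends; G is clear from here.
I starts after H ends; H is clear from here.
J starts after I ends; I is clear from here.
L starts after J ends; J is clear from here.
K starts exactly when L ends (back-to-back, no overlap).
Every pair is clear; the schedule has no overlaps.

No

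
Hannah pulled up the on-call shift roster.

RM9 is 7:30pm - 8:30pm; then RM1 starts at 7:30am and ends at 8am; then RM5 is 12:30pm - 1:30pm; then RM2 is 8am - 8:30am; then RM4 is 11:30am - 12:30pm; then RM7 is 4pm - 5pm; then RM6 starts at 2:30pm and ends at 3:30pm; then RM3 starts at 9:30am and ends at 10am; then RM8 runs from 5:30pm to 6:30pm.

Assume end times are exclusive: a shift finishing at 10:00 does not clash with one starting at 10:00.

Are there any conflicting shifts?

Sorted by start: RM1, RM2, RM3, RM4, RM5, RM6, RM7, RM8, RM9.
RM2 starts exactly when RM1 ends (back-to-back, no overlap) — done with RM1.
RM3 starts after RM2 ends — done with RM2.
RM4 starts after RM3 ends — done with RM3.
RM5 starts exactly when RM4 ends (back-to-back, no overlap) — done with RM4.
RM6 starts after RM5 ends — done with RM5.
RM7 starts after RM6 ends — done with RM6.
RM8 starts after RM7 ends — done with RM7.
RM9 starts after RM8 ends.
Every pair is clear; the schedule has no overlaps.

No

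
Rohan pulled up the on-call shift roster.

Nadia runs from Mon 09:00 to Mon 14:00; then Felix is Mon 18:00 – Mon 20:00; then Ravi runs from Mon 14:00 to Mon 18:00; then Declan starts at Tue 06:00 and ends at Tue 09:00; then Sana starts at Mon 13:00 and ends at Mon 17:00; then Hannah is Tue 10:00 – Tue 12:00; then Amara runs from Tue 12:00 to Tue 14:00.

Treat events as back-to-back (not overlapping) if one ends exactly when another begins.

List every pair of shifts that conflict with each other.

Nadia & Sana, Ravi & Sana

Sorted by start: Nadia, Sana, Ravi, Felix, Declan, Hannah, Amara.
Sana starts before Nadia ends → Nadia and Sana overlap.
Ravi starts exactly when Nadia ends (back-to-back, no overlap) — done with Nadia.
Ravi starts before Sana ends → Sana and Ravi overlap.
Felix starts after Sana ends — done with Sana.
Felix starts exactly when Ravi ends (back-to-back, no overlap) — done with Ravi.
Declan starts after Felix ends — done with Felix.
Hannah starts after Declan ends — done with Declan.
Amara starts exactly when Hannah ends (back-to-back, no overlap).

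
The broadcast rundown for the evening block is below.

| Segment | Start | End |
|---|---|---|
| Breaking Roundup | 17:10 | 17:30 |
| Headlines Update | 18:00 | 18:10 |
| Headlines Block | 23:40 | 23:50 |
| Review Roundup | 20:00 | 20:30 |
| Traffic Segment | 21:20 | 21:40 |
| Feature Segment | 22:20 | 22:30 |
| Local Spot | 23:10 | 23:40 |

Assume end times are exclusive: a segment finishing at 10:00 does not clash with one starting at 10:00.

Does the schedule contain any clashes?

No

Check each pair: they overlap iff neither finishes before the other starts.
Sorted by start: Breaking Roundup, Headlines Update, Review Roundup, Traffic Segment, Feature Segment, Local Spot, Headlines Block.
Headlines Update starts after Breaking Roundup ends, so Breaking Roundup has no further overlaps.
Review Roundup starts after Headlines Update ends, so Headlines Update has no further overlaps.
Traffic Segment starts after Review Roundup ends, so Review Roundup has no further overlaps.
Feature Segment starts after Traffic Segment ends, so Traffic Segment has no further overlaps.
Local Spot starts after Feature Segment ends, so Feature Segment has no further overlaps.
Headlines Block starts exactly when Local Spot ends (back-to-back, no overlap).
Every pair is clear; the schedule has no overlaps.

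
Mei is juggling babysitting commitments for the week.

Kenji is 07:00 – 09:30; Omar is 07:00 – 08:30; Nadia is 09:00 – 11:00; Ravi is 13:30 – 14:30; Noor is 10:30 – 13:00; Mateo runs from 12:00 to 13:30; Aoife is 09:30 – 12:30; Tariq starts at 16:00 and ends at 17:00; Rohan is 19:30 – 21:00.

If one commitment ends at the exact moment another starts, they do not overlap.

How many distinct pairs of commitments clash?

7

Sorted by start: Kenji, Omar, Nadia, Aoife, Noor, Mateo, Ravi, Tariq, Rohan.
Omar starts before Kenji ends → Kenji and Omar overlap.
Nadia starts before Kenji ends → Kenji and Nadia overlap.
Aoife starts exactly when Kenji ends (back-to-back, no overlap), so Kenji has no further overlaps.
Nadia starts after Omar ends, so Omar has no further overlaps.
Aoife starts before Nadia ends → Nadia and Aoife overlap.
Noor starts before Nadia ends → Nadia and Noor overlap.
Mateo starts after Nadia ends, so Nadia has no further overlaps.
Noor starts before Aoife ends → Aoife and Noor overlap.
Mateo starts before Aoife ends → Aoife and Mateo overlap.
Ravi starts after Aoife ends, so Aoife has no further overlaps.
Mateo starts before Noor ends → Noor and Mateo overlap.
Ravi starts after Noor ends, so Noor has no further overlaps.
Ravi starts exactly when Mateo ends (back-to-back, no overlap), so Mateo has no further overlaps.
Tariq starts after Ravi ends, so Ravi has no further overlaps.
Rohan starts after Tariq ends.
Overlapping pairs: Aoife & Mateo, Aoife & Nadia, Aoife & Noor, Kenji & Nadia, Kenji & Omar, Mateo & Noor, Nadia & Noor — 7 in total.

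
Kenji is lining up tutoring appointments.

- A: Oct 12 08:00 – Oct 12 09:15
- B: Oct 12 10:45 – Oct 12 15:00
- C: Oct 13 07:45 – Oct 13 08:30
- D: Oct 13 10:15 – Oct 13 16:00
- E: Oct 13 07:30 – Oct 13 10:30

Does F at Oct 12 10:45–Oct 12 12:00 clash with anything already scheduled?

A: ends Oct 12 09:15 at or before F starts Oct 12 10:45 → clear.
B: starts Oct 12 10:45 before F ends Oct 12 12:00, and ends Oct 12 15:00 after F starts Oct 12 10:45 → overlap.
E: starts Oct 13 07:30 at or after F ends Oct 12 12:00 → clear.
C: starts Oct 13 07:45 at or after F ends Oct 12 12:00 → clear.
D: starts Oct 13 10:15 at or after F ends Oct 12 12:00 → clear.
F overlaps B.

Yes — it overlaps B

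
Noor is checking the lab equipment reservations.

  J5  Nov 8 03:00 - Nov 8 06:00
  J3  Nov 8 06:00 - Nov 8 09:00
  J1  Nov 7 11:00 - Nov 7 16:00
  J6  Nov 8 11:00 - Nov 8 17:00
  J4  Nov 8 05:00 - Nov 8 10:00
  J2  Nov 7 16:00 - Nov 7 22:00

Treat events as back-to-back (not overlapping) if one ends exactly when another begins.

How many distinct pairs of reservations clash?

Check each pair: they overlap iff neither finishes before the other starts.
Sorted by start: J1, J2, J5, J4, J3, J6.
J2 starts exactly when J1 ends (back-to-back, no overlap), so nothing later overlaps J1 either.
J5 starts after J2 ends, so nothing later overlaps J2 either.
J4 starts before J5 ends → J5 and J4 overlap.
J3 starts exactly when J5 ends (back-to-back, no overlap), so nothing later overlaps J5 either.
J3 starts before J4 ends → J4 and J3 overlap.
J6 starts after J4 ends.
J6 starts after J3 ends.
Overlapping pairs: J3 & J4, J4 & J5 — 2 in total.

2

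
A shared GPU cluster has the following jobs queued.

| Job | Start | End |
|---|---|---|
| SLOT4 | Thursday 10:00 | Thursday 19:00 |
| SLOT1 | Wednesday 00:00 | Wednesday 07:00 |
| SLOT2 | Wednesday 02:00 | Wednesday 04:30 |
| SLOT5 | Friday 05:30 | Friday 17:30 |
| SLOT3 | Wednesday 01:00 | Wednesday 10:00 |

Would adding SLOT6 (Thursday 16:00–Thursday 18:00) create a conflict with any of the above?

SLOT1: ends Wednesday 07:00 at or before SLOT6 starts Thursday 16:00 → clear.
SLOT3: ends Wednesday 10:00 at or before SLOT6 starts Thursday 16:00 → clear.
SLOT2: ends Wednesday 04:30 at or before SLOT6 starts Thursday 16:00 → clear.
SLOT4: starts Thursday 10:00 before SLOT6 ends Thursday 18:00, and ends Thursday 19:00 after SLOT6 starts Thursday 16:00 → overlap.
SLOT5: starts Friday 05:30 at or after SLOT6 ends Thursday 18:00 → clear.
SLOT6 overlaps SLOT4.

Yes — it overlaps SLOT4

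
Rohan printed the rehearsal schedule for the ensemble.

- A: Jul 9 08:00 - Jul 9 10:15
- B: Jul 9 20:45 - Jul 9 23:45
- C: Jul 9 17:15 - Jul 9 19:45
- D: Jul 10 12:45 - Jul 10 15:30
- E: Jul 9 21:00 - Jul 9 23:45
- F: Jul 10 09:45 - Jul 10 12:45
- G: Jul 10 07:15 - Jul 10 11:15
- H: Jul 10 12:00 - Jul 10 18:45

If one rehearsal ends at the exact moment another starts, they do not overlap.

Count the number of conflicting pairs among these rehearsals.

4

Sorted by start: A, C, B, E, G, F, H, D.
C starts after A ends — done with A.
B starts after C ends — done with C.
E starts before B ends → B and E overlap.
G starts after B ends — done with B.
G starts after E ends — done with E.
F starts before G ends → G and F overlap.
H starts after G ends — done with G.
H starts before F ends → F and H overlap.
D starts exactly when F ends (back-to-back, no overlap).
D starts before H ends → H and D overlap.
Overlapping pairs: B & E, D & H, F & G, F & H — 4 in total.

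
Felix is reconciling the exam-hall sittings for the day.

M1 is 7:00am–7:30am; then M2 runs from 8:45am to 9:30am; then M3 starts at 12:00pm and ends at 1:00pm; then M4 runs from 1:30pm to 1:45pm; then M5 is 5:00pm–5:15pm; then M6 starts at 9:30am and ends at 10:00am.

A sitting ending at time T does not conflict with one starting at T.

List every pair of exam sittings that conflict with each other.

no overlapping pairs

Sorted by start: M1, M2, M6, M3, M4, M5.
M2 starts after M1 ends, so M1 has no further overlaps.
M6 starts exactly when M2 ends (back-to-back, no overlap), so M2 has no further overlaps.
M3 starts after M6 ends, so M6 has no further overlaps.
M4 starts after M3 ends, so M3 has no further overlaps.
M5 starts after M4 ends.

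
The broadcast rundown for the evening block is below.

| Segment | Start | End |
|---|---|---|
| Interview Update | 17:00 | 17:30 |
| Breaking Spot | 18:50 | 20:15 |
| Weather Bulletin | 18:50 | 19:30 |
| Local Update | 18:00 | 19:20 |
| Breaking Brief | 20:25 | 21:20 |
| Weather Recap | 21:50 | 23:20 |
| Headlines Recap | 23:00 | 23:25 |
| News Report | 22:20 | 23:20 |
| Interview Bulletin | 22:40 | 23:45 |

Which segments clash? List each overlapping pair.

Breaking Spot & Local Update, Breaking Spot & Weather Bulletin, Headlines Recap & Interview Bulletin, Headlines Recap & News Report, Headlines Recap & Weather Recap, Interview Bulletin & News Report, Interview Bulletin & Weather Recap, Local Update & Weather Bulletin, News Report & Weather Recap

Sorted by start: Interview Update, Local Update, Breaking Spot, Weather Bulletin, Breaking Brief, Weather Recap, News Report, Interview Bulletin, Headlines Recap.
Local Update starts after Interview Update ends — done with Interview Update.
Breaking Spot starts before Local Update ends → Local Update and Breaking Spot overlap.
Weather Bulletin starts before Local Update ends → Local Update and Weather Bulletin overlap.
Breaking Brief starts after Local Update ends — done with Local Update.
Weather Bulletin starts before Breaking Spot ends → Breaking Spot and Weather Bulletin overlap.
Breaking Brief starts after Breaking Spot ends — done with Breaking Spot.
Breaking Brief starts after Weather Bulletin ends — done with Weather Bulletin.
Weather Recap starts after Breaking Brief ends — done with Breaking Brief.
News Report starts before Weather Recap ends → Weather Recap and News Report overlap.
Interview Bulletin starts before Weather Recap ends → Weather Recap and Interview Bulletin overlap.
Headlines Recap starts before Weather Recap ends → Weather Recap and Headlines Recap overlap.
Interview Bulletin starts before News Report ends → News Report and Interview Bulletin overlap.
Headlines Recap starts before News Report ends → News Report and Headlines Recap overlap.
Headlines Recap starts before Interview Bulletin ends → Interview Bulletin and Headlines Recap overlap.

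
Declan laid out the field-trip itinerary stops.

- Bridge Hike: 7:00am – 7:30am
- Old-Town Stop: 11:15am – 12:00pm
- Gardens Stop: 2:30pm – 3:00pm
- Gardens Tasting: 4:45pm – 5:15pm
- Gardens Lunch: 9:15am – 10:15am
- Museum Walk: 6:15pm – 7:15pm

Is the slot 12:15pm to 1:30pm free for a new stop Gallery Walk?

Yes — the slot is free

Bridge Hike: ends 7:30am at or before Gallery Walk starts 12:15pm → clear.
Gardens Lunch: ends 10:15am at or before Gallery Walk starts 12:15pm → clear.
Old-Town Stop: ends 12:00pm at or before Gallery Walk starts 12:15pm → clear.
Gardens Stop: starts 2:30pm at or after Gallery Walk ends 1:30pm → clear.
Gardens Tasting: starts 4:45pm at or after Gallery Walk ends 1:30pm → clear.
Museum Walk: starts 6:15pm at or after Gallery Walk ends 1:30pm → clear.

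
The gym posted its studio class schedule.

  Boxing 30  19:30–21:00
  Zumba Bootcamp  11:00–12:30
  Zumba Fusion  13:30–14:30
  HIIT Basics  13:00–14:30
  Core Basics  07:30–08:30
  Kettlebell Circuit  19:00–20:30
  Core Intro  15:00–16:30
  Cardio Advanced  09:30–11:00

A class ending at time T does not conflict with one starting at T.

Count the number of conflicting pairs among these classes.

2

Sorted by start: Core Basics, Cardio Advanced, Zumba Bootcamp, HIIT Basics, Zumba Fusion, Core Intro, Kettlebell Circuit, Boxing 30.
Cardio Advanced starts after Core Basics ends; Core Basics is clear from here.
Zumba Bootcamp starts exactly when Cardio Advanced ends (back-to-back, no overlap); Cardio Advanced is clear from here.
HIIT Basics starts after Zumba Bootcamp ends; Zumba Bootcamp is clear from here.
Zumba Fusion starts before HIIT Basics ends → HIIT Basics and Zumba Fusion overlap.
Core Intro starts after HIIT Basics ends; HIIT Basics is clear from here.
Core Intro starts after Zumba Fusion ends; Zumba Fusion is clear from here.
Kettlebell Circuit starts after Core Intro ends; Core Intro is clear from here.
Boxing 30 starts before Kettlebell Circuit ends → Kettlebell Circuit and Boxing 30 overlap.
Overlapping pairs: Boxing 30 & Kettlebell Circuit, HIIT Basics & Zumba Fusion — 2 in total.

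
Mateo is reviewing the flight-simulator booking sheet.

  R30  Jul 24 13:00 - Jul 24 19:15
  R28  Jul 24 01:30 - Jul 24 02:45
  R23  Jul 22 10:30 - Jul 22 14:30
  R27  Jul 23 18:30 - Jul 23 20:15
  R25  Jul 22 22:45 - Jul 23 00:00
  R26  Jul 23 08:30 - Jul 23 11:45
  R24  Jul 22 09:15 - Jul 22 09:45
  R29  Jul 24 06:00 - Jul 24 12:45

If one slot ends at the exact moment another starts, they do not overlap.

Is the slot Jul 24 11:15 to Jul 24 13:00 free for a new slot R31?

R24: ends Jul 22 09:45 at or before R31 starts Jul 24 11:15 → clear.
R23: ends Jul 22 14:30 at or before R31 starts Jul 24 11:15 → clear.
R25: ends Jul 23 00:00 at or before R31 starts Jul 24 11:15 → clear.
R26: ends Jul 23 11:45 at or before R31 starts Jul 24 11:15 → clear.
R27: ends Jul 23 20:15 at or before R31 starts Jul 24 11:15 → clear.
R28: ends Jul 24 02:45 at or before R31 starts Jul 24 11:15 → clear.
R29: starts Jul 24 06:00 before R31 ends Jul 24 13:00, and ends Jul 24 12:45 after R31 starts Jul 24 11:15 → overlap.
R30: starts Jul 24 13:00 at or after R31 ends Jul 24 13:00 → clear.
R31 overlaps R29.

No — it overlaps R29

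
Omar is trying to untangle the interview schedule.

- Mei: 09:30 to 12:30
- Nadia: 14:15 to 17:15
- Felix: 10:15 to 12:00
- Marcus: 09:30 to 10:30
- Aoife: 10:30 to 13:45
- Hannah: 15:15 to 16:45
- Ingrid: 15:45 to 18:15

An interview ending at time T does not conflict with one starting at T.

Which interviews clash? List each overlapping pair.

Aoife & Felix, Aoife & Mei, Felix & Marcus, Felix & Mei, Hannah & Ingrid, Hannah & Nadia, Ingrid & Nadia, Marcus & Mei

Sorted by start: Marcus, Mei, Felix, Aoife, Nadia, Hannah, Ingrid.
Mei starts before Marcus ends → Marcus and Mei overlap.
Felix starts before Marcus ends → Marcus and Felix overlap.
Aoife starts exactly when Marcus ends (back-to-back, no overlap); Marcus is clear from here.
Felix starts before Mei ends → Mei and Felix overlap.
Aoife starts before Mei ends → Mei and Aoife overlap.
Nadia starts after Mei ends; Mei is clear from here.
Aoife starts before Felix ends → Felix and Aoife overlap.
Nadia starts after Felix ends; Felix is clear from here.
Nadia starts after Aoife ends; Aoife is clear from here.
Hannah starts before Nadia ends → Nadia and Hannah overlap.
Ingrid starts before Nadia ends → Nadia and Ingrid overlap.
Ingrid starts before Hannah ends → Hannah and Ingrid overlap.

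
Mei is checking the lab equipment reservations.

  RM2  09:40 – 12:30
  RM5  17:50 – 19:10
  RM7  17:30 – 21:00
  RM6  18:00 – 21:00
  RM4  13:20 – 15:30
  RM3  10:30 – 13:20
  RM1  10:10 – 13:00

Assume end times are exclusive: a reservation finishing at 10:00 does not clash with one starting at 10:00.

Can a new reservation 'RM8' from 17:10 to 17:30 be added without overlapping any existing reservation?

Yes — the slot is free

RM2: ends 12:30 at or before RM8 starts 17:10 → clear.
RM1: ends 13:00 at or before RM8 starts 17:10 → clear.
RM3: ends 13:20 at or before RM8 starts 17:10 → clear.
RM4: ends 15:30 at or before RM8 starts 17:10 → clear.
RM7: starts 17:30 at or after RM8 ends 17:30 → clear.
RM5: starts 17:50 at or after RM8 ends 17:30 → clear.
RM6: starts 18:00 at or after RM8 ends 17:30 → clear.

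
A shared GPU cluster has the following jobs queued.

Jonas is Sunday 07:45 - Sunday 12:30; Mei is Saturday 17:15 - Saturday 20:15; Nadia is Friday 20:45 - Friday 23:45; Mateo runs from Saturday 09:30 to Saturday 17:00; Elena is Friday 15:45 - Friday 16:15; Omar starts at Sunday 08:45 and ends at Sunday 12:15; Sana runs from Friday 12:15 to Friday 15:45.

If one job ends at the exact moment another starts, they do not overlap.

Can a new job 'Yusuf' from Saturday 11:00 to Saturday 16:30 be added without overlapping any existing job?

Sana: ends Friday 15:45 at or before Yusuf starts Saturday 11:00 → clear.
Elena: ends Friday 16:15 at or before Yusuf starts Saturday 11:00 → clear.
Nadia: ends Friday 23:45 at or before Yusuf starts Saturday 11:00 → clear.
Mateo: starts Saturday 09:30 before Yusuf ends Saturday 16:30, and ends Saturday 17:00 after Yusuf starts Saturday 11:00 → overlap.
Mei: starts Saturday 17:15 at or after Yusuf ends Saturday 16:30 → clear.
Jonas: starts Sunday 07:45 at or after Yusuf ends Saturday 16:30 → clear.
Omar: starts Sunday 08:45 at or after Yusuf ends Saturday 16:30 → clear.
Yusuf overlaps Mateo.

No — it overlaps Mateo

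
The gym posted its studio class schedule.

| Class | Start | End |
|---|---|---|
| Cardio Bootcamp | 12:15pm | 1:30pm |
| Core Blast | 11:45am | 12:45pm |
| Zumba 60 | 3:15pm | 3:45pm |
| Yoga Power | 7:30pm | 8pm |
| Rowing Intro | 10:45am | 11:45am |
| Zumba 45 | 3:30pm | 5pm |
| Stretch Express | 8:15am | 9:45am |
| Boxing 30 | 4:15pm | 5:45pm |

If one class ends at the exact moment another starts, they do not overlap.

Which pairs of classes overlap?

Sorted by start: Stretch Express, Rowing Intro, Core Blast, Cardio Bootcamp, Zumba 60, Zumba 45, Boxing 30, Yoga Power.
Rowing Intro starts after Stretch Express ends, so Stretch Express has no further overlaps.
Core Blast starts exactly when Rowing Intro ends (back-to-back, no overlap), so Rowing Intro has no further overlaps.
Cardio Bootcamp starts before Core Blast ends → Core Blast and Cardio Bootcamp overlap.
Zumba 60 starts after Core Blast ends, so Core Blast has no further overlaps.
Zumba 60 starts after Cardio Bootcamp ends, so Cardio Bootcamp has no further overlaps.
Zumba 45 starts before Zumba 60 ends → Zumba 60 and Zumba 45 overlap.
Boxing 30 starts after Zumba 60 ends, so Zumba 60 has no further overlaps.
Boxing 30 starts before Zumba 45 ends → Zumba 45 and Boxing 30 overlap.
Yoga Power starts after Zumba 45 ends.
Yoga Power starts after Boxing 30 ends.

Boxing 30 & Zumba 45, Cardio Bootcamp & Core Blast, Zumba 45 & Zumba 60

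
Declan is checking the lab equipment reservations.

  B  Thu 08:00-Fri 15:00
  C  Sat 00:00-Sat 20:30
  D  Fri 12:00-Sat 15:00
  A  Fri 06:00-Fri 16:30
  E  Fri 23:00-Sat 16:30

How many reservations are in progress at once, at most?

3

Walk through starts and ends in time order (an end at T is processed before a start at T):
Thu 08:00 start B → 1
Fri 06:00 start A → 2
Fri 12:00 start D → 3
Fri 15:00 end B → 2
Fri 16:30 end A → 1
Fri 23:00 start E → 2
Sat 00:00 start C → 3
Sat 15:00 end D → 2
Sat 16:30 end E → 1
Sat 20:30 end C → 0
Peak is 3, at Fri 12:00 (A, B, D).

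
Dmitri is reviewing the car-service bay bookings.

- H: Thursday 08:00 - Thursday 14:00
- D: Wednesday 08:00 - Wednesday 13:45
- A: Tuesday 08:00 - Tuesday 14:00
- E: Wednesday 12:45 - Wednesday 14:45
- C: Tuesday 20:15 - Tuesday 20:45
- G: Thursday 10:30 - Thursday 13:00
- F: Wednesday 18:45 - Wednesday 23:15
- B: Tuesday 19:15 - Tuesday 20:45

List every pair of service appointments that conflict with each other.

B & C, D & E, G & H

Sorted by start: A, B, C, D, E, F, H, G.
B starts after A ends; A is clear from here.
C starts before B ends → B and C overlap.
D starts after B ends; B is clear from here.
D starts after C ends; C is clear from here.
E starts before D ends → D and E overlap.
F starts after D ends; D is clear from here.
F starts after E ends; E is clear from here.
H starts after F ends; F is clear from here.
G starts before H ends → H and G overlap.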